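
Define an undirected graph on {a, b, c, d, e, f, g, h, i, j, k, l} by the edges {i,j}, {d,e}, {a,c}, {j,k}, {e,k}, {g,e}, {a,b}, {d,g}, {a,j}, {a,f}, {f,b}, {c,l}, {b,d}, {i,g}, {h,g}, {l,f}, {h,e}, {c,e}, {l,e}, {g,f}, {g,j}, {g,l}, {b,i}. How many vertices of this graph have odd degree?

Degrees: a:4, b:4, c:3, d:3, e:6, f:4, g:7, h:2, i:3, j:4, k:2, l:4
Odd-degree vertices: c, d, g, i.

4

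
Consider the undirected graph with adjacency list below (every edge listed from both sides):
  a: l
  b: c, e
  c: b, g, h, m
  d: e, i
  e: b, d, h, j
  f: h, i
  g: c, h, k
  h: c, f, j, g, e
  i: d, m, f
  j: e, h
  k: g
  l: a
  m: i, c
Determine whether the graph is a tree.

No

|V| = 13, |E| = 16.
It is not connected, so it is not a tree.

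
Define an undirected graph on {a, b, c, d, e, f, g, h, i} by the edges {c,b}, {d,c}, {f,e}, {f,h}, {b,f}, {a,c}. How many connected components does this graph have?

Component: {g}
Component: {i}
Component: {a, b, c, d, e, f, h}

3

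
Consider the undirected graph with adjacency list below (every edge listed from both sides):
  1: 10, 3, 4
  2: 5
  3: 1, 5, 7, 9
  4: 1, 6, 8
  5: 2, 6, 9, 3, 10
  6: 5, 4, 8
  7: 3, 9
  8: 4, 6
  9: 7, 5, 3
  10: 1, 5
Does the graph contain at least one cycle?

Yes

The graph has 10 vertices, 14 edges, and 1 connected component.
One cycle is 1-3-5-10-1.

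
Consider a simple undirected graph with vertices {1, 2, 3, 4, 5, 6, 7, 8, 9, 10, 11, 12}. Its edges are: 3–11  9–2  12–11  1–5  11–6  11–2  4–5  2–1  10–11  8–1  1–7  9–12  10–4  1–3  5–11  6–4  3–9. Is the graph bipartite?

A valid 2-coloring puts {2, 3, 5, 6, 7, 8, 10, 12} on one side and {1, 4, 9, 11} on the other; every edge crosses between the two sides.

Yes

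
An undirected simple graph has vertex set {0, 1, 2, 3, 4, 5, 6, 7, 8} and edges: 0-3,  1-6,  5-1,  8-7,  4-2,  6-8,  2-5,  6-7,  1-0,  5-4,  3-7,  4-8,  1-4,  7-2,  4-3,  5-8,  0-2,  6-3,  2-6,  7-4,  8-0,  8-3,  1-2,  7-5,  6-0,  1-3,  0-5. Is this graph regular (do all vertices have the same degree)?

Yes

Degrees: 0:6, 1:6, 2:6, 3:6, 4:6, 5:6, 6:6, 7:6, 8:6
All degrees equal 6; the graph is regular.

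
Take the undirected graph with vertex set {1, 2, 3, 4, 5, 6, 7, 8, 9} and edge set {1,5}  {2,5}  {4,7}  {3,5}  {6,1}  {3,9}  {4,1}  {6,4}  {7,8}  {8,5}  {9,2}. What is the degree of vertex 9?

2

Neighbors of 9: 2, 3.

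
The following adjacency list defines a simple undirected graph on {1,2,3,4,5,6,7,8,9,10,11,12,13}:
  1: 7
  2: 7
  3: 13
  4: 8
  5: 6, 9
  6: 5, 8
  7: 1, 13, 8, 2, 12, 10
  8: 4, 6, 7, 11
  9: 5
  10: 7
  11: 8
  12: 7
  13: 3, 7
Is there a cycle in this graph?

|V| = 13, |E| = 12, number of components = 1.
A forest on 13 vertices with 1 component has exactly 12 edges, which matches — so no cycle.

No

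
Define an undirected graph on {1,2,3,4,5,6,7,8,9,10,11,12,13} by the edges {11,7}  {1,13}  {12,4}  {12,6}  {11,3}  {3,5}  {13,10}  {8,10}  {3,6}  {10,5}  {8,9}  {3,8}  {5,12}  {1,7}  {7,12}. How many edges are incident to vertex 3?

4

Neighbors of 3: 5, 6, 8, 11.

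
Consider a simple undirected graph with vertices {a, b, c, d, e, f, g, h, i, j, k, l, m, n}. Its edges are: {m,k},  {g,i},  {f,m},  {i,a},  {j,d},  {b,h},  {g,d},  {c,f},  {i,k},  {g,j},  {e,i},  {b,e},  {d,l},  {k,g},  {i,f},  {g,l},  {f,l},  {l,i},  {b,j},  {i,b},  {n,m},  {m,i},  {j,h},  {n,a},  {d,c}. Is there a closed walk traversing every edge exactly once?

Degrees: a:2, b:4, c:2, d:4, e:2, f:4, g:5, h:2, i:8, j:4, k:3, l:4, m:4, n:2
Vertices with odd degree: g, k. An Eulerian circuit requires all degrees even.

No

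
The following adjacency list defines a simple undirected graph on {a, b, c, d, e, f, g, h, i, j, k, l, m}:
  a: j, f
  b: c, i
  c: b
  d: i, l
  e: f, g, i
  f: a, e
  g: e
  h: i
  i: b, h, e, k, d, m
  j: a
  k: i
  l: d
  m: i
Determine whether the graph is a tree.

Yes

The graph has 13 vertices and 12 edges.
It is connected with exactly 12 edges, hence acyclic — it is a tree.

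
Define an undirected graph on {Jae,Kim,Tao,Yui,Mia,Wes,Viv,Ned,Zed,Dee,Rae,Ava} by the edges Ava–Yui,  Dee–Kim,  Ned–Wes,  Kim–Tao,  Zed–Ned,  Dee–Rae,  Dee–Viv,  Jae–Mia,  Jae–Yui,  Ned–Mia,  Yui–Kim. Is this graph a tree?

Yes

|V| = 12, |E| = 11.
It is connected with exactly 11 edges, hence acyclic — it is a tree.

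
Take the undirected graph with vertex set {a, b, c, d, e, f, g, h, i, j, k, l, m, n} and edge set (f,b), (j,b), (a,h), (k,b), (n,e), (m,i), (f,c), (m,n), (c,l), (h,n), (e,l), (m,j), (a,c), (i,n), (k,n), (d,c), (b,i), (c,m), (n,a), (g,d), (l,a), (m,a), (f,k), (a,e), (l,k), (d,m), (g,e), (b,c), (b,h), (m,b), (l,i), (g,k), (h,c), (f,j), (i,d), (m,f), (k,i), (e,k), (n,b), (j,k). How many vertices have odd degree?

Degrees: a:6, b:8, c:7, d:4, e:5, f:5, g:3, h:4, i:6, j:4, k:8, l:5, m:8, n:7
Odd-degree vertices: c, e, f, g, l, n.

6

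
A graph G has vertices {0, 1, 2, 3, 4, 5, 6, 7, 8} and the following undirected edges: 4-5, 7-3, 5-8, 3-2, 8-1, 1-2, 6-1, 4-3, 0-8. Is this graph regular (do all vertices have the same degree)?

Degrees: 0:1, 1:3, 2:2, 3:3, 4:2, 5:2, 6:1, 7:1, 8:3
Vertex 0 has degree 1 while 1 has degree 3, so the graph is not regular.

No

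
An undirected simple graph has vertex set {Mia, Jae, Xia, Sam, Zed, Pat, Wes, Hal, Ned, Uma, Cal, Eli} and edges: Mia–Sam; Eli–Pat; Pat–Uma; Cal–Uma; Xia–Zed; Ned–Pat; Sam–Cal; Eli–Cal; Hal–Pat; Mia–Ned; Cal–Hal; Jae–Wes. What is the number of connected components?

Component: {Jae, Wes}
Component: {Xia, Zed}
Component: {Mia, Sam, Pat, Hal, Ned, Uma, Cal, Eli}

3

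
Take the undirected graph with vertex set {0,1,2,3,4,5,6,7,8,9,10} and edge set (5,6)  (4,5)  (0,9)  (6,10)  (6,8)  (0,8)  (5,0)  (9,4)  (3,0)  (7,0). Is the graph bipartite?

Color {1, 2, 3, 5, 7, 8, 9, 10} black and {0, 4, 6} white. No edge joins two same-colored vertices, so the graph is bipartite.

Yes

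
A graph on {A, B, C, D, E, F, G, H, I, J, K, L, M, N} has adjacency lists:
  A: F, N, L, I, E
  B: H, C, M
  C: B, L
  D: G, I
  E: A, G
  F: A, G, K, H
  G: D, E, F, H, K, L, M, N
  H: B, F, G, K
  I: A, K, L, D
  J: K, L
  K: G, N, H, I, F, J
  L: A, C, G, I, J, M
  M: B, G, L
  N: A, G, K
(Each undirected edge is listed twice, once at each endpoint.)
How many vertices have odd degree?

Degrees: A:5, B:3, C:2, D:2, E:2, F:4, G:8, H:4, I:4, J:2, K:6, L:6, M:3, N:3
Odd-degree vertices: A, B, M, N.

4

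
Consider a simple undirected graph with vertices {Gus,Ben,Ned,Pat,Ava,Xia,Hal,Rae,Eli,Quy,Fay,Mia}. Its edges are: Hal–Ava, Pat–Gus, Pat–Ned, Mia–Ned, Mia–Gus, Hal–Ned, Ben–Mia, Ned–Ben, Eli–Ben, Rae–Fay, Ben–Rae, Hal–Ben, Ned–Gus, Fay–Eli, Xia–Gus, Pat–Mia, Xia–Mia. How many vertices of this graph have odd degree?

6

Degrees: Gus:4, Ben:5, Ned:5, Pat:3, Ava:1, Xia:2, Hal:3, Rae:2, Eli:2, Quy:0, Fay:2, Mia:5
Odd-degree vertices: Ben, Ned, Pat, Ava, Hal, Mia.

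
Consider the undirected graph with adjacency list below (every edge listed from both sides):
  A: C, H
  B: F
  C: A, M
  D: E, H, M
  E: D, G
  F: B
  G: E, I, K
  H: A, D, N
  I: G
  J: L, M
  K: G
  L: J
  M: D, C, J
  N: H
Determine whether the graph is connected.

Component: {B, F}
Component: {A, C, D, E, G, H, I, J, K, L, M, N}
No edge joins these 2 groups, so the graph is disconnected.

No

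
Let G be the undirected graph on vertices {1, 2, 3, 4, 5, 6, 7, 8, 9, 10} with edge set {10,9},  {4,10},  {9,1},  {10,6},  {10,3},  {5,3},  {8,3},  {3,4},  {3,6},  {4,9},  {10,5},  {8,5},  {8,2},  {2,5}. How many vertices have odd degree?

Degrees: 1:1, 2:2, 3:5, 4:3, 5:4, 6:2, 7:0, 8:3, 9:3, 10:5
Odd-degree vertices: 1, 3, 4, 8, 9, 10.

6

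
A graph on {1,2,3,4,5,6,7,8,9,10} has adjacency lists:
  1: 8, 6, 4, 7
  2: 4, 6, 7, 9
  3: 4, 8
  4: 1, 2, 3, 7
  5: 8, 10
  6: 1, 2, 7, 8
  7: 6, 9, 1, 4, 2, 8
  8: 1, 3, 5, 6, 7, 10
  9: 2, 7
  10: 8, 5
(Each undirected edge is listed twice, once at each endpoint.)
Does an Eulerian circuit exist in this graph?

Degrees: 1:4, 2:4, 3:2, 4:4, 5:2, 6:4, 7:6, 8:6, 9:2, 10:2
All degrees are even and the non-isolated vertices are connected — an Eulerian circuit exists.

Yes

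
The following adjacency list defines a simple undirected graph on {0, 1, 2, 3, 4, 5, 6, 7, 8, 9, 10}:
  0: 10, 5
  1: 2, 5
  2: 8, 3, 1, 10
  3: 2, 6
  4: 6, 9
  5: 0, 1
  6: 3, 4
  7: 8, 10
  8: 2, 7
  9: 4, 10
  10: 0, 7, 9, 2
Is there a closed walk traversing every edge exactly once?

Degrees: 0:2, 1:2, 2:4, 3:2, 4:2, 5:2, 6:2, 7:2, 8:2, 9:2, 10:4
All degrees are even and the non-isolated vertices are connected — an Eulerian circuit exists.

Yes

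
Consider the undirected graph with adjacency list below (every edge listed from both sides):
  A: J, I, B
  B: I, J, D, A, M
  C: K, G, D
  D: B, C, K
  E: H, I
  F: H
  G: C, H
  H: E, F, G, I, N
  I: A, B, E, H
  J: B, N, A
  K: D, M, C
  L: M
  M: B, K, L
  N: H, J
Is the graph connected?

Yes

A breadth-first search from A visits A, B, J, I, D, M, N, E, H, C, K, L, F, G — all 14 vertices — so the graph is connected.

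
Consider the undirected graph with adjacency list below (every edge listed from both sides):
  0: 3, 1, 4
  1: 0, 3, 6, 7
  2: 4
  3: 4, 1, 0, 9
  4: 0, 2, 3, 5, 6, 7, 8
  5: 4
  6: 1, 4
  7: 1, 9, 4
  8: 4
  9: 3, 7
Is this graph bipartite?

No

The cycle 3-0-1-3 has length 3, which is odd, so the graph is not bipartite.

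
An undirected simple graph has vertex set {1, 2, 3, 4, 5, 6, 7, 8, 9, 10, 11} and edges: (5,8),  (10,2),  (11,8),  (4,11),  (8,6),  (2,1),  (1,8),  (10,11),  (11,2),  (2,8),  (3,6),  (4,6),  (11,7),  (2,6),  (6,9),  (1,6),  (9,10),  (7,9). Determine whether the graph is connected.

Starting from 1 and exploring outward reaches every vertex (1, 8, 2, 6, 5, 11, 10, 4, 9, 3, 7); the graph is connected.

Yes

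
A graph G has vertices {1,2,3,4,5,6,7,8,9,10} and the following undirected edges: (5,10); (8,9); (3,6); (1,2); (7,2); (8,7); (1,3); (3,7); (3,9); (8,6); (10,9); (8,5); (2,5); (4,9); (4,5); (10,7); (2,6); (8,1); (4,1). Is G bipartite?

Yes

A valid 2-coloring puts {2, 3, 4, 8, 10} on one side and {1, 5, 6, 7, 9} on the other; every edge crosses between the two sides.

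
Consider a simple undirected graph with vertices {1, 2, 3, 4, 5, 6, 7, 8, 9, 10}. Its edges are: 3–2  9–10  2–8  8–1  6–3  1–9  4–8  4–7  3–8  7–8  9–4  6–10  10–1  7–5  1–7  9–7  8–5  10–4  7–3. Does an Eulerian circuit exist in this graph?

Yes

Degrees: 1:4, 2:2, 3:4, 4:4, 5:2, 6:2, 7:6, 8:6, 9:4, 10:4
All degrees are even and the non-isolated vertices are connected — an Eulerian circuit exists.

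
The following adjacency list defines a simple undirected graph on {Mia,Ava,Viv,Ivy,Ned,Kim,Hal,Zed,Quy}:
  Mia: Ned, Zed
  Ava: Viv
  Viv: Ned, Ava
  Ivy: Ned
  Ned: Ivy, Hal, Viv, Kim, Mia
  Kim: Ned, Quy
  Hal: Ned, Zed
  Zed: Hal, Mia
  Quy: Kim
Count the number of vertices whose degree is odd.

Degrees: Mia:2, Ava:1, Viv:2, Ivy:1, Ned:5, Kim:2, Hal:2, Zed:2, Quy:1
Odd-degree vertices: Ava, Ivy, Ned, Quy.

4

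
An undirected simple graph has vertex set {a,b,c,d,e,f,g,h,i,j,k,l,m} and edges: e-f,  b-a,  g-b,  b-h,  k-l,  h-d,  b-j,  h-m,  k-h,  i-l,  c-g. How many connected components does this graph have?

Component: {e, f}
Component: {a, b, c, d, g, h, i, j, k, l, m}

2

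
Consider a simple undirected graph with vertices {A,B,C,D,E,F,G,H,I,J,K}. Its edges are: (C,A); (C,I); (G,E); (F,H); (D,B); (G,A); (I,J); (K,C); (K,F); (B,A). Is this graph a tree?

Yes

|V| = 11, |E| = 10.
Connected and |E| = |V| - 1, which characterizes a tree.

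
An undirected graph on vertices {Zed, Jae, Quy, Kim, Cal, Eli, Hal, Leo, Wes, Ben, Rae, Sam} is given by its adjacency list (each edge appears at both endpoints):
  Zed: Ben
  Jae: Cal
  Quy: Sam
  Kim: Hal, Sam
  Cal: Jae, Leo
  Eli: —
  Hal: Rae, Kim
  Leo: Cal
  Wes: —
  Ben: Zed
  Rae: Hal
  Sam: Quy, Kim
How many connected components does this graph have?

5

Component: {Eli}
Component: {Wes}
Component: {Zed, Ben}
Component: {Jae, Cal, Leo}
Component: {Quy, Kim, Hal, Rae, Sam}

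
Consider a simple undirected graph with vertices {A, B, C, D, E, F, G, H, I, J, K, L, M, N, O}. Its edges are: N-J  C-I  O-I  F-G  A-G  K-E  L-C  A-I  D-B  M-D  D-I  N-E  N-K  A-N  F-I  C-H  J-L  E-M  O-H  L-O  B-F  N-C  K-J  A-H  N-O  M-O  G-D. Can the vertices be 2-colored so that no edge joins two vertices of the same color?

No

N-K-J-N is an odd cycle (length 3), and a bipartite graph can contain only even cycles.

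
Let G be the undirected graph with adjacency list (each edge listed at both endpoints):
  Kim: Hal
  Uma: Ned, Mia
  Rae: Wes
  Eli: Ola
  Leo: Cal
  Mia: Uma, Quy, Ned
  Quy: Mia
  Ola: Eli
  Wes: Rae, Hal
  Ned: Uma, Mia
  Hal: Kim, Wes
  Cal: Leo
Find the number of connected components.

4

Component: {Eli, Ola}
Component: {Leo, Cal}
Component: {Kim, Rae, Wes, Hal}
Component: {Uma, Mia, Quy, Ned}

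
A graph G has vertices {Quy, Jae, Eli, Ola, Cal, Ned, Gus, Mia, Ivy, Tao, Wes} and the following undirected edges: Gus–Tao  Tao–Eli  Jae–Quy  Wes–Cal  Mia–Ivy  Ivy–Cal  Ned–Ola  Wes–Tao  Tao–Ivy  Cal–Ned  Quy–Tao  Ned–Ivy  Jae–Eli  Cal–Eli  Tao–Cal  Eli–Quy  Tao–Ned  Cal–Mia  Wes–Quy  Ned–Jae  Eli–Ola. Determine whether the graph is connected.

Yes

Starting from Quy and exploring outward reaches every vertex (Quy, Tao, Eli, Wes, Jae, Ivy, Gus, Cal, Ned, Ola, Mia); the graph is connected.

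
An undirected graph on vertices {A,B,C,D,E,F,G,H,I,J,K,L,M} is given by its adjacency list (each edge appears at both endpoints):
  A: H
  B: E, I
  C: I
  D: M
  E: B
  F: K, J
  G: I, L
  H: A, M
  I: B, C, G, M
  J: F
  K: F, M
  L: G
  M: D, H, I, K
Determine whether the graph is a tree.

|V| = 13, |E| = 12.
Connected and |E| = |V| - 1, which characterizes a tree.

Yes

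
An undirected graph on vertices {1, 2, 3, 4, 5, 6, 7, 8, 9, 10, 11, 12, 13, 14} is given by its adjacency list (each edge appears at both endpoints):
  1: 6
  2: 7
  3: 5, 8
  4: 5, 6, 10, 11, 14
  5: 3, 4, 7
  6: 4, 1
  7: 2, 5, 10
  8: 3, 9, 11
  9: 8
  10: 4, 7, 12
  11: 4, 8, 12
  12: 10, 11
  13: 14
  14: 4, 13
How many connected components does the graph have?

Component: {1, 2, 3, 4, 5, 6, 7, 8, 9, 10, 11, 12, 13, 14}

1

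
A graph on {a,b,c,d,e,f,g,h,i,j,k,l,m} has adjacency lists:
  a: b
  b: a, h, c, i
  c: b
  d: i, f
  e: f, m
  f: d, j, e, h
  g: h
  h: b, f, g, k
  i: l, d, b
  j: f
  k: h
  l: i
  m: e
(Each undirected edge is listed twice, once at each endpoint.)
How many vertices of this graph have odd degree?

8

Degrees: a:1, b:4, c:1, d:2, e:2, f:4, g:1, h:4, i:3, j:1, k:1, l:1, m:1
Odd-degree vertices: a, c, g, i, j, k, l, m.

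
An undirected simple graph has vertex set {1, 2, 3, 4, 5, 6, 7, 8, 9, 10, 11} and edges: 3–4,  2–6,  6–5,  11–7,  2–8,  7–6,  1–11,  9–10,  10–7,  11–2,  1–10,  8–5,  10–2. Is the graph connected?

No

Component: {3, 4}
Component: {1, 2, 5, 6, 7, 8, 9, 10, 11}
There are 2 separate components, so the graph is not connected.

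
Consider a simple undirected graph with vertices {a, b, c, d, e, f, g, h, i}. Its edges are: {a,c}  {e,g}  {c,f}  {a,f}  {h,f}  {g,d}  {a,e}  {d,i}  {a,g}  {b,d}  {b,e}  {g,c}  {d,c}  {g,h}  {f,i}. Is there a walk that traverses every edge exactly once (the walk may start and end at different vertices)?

Yes

Degrees: a:4, b:2, c:4, d:4, e:3, f:4, g:5, h:2, i:2
Odd-degree vertices: e, g (2 total).
The non-isolated vertices are connected and exactly 2 have odd degree, so an Eulerian trail exists (from e to g).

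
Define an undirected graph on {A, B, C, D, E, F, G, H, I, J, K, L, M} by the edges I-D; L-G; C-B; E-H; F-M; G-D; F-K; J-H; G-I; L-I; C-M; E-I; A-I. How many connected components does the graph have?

2

Component: {B, C, F, K, M}
Component: {A, D, E, G, H, I, J, L}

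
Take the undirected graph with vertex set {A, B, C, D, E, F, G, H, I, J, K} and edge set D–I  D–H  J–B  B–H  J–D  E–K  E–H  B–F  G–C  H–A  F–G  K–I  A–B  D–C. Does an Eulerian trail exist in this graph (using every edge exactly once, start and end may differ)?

Yes

Degrees: A:2, B:4, C:2, D:4, E:2, F:2, G:2, H:4, I:2, J:2, K:2
Odd-degree vertices: none (0 total).
The non-isolated vertices are connected and exactly 0 have odd degree, so an Eulerian trail exists.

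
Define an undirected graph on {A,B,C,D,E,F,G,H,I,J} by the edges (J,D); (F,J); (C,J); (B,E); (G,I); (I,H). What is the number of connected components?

4

Component: {A}
Component: {B, E}
Component: {G, H, I}
Component: {C, D, F, J}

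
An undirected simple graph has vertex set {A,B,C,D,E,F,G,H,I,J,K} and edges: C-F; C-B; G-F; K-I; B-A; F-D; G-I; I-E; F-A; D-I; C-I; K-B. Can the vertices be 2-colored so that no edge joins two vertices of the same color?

Partition the vertices as {B, F, H, I, J} vs {A, C, D, E, G, K}. Each listed edge has one endpoint in each part, so the graph is bipartite.

Yes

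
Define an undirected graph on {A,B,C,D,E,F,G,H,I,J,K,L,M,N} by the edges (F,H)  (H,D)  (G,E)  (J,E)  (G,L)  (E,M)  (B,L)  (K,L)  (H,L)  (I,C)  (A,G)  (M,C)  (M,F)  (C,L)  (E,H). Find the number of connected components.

Component: {N}
Component: {A, B, C, D, E, F, G, H, I, J, K, L, M}

2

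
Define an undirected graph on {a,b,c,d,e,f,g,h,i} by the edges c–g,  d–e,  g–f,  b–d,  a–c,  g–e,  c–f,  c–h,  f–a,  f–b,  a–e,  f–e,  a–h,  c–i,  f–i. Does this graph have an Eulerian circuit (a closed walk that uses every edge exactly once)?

Degrees: a:4, b:2, c:5, d:2, e:4, f:6, g:3, h:2, i:2
c, g have odd degree; an Eulerian circuit needs every degree to be even, so none exists.

No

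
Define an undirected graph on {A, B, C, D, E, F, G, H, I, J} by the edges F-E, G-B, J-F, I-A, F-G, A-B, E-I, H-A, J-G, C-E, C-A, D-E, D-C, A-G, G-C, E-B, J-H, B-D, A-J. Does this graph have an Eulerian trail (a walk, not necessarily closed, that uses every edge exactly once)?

No

Degrees: A:6, B:4, C:4, D:3, E:5, F:3, G:5, H:2, I:2, J:4
Odd-degree vertices: D, E, F, G (4 total).
With 4 odd-degree vertices (more than two), no single trail can use every edge.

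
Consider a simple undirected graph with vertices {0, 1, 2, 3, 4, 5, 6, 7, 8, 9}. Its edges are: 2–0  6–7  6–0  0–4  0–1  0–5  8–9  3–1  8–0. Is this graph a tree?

Yes

|V| = 10, |E| = 9.
It is connected with exactly 9 edges, hence acyclic — it is a tree.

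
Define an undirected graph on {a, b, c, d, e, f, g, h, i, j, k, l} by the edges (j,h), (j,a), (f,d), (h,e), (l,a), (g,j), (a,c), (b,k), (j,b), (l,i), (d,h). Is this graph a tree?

|V| = 12, |E| = 11.
It is connected with exactly 11 edges, hence acyclic — it is a tree.

Yes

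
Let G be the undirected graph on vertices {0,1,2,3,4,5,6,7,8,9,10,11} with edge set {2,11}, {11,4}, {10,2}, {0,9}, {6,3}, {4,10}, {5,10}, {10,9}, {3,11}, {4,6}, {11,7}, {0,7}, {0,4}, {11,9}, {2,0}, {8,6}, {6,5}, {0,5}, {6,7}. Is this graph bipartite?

Yes

Partition the vertices as {1, 2, 3, 4, 5, 7, 8, 9} vs {0, 6, 10, 11}. Each listed edge has one endpoint in each part, so the graph is bipartite.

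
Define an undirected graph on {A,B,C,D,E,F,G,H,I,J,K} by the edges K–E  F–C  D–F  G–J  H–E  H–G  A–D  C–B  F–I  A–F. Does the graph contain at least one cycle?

The graph has 11 vertices, 10 edges, and 2 connected components.
One cycle is A-F-D-A.

Yes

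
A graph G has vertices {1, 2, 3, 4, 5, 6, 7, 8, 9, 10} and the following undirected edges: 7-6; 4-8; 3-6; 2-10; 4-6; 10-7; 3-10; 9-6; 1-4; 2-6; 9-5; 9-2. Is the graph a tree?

|V| = 10, |E| = 12.
A tree on 10 vertices has exactly 9 edges; this graph has 12, so it contains a cycle and is not a tree.

No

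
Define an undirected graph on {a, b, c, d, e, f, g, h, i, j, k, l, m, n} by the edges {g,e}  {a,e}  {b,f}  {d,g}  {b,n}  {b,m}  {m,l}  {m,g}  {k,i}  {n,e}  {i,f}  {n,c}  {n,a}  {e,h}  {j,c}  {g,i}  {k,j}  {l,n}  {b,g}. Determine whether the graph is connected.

Starting from a and exploring outward reaches every vertex (a, n, e, c, l, b, g, h, j, m, f, i, d, k); the graph is connected.

Yes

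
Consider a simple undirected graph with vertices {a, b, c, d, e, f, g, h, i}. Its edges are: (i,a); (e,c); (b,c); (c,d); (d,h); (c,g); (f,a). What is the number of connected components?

2

Component: {a, f, i}
Component: {b, c, d, e, g, h}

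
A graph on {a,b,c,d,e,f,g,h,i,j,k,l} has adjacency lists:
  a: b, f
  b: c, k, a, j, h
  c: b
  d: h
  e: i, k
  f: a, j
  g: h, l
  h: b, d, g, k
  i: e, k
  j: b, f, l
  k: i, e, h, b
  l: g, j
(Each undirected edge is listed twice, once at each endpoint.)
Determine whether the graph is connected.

A breadth-first search from a visits a, b, f, k, j, c, h, e, i, l, d, g — all 12 vertices — so the graph is connected.

Yes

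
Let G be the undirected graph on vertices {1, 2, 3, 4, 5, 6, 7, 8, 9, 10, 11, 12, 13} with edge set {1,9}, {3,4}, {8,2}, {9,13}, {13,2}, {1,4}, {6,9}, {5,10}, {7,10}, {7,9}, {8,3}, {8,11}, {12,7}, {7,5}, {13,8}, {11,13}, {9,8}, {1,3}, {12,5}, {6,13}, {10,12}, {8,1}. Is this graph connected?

Yes

A breadth-first search from 1 visits 1, 4, 9, 8, 3, 7, 13, 6, 2, 11, 10, 12, 5 — all 13 vertices — so the graph is connected.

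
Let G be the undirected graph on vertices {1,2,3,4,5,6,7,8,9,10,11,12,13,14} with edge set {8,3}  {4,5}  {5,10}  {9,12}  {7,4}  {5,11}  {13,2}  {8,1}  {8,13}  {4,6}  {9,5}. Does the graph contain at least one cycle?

|V| = 14, |E| = 11, number of components = 3.
Since 11 = 14 - 3, the graph is a forest and contains no cycle.

No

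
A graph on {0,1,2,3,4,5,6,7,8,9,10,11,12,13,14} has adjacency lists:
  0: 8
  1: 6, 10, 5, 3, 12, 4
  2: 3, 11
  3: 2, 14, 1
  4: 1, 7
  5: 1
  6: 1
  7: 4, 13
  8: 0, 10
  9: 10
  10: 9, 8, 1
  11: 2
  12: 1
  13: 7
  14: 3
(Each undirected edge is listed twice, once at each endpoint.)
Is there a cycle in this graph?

The graph has 15 vertices, 14 edges, and 1 connected component.
A forest on 15 vertices with 1 component has exactly 14 edges, which matches — so no cycle.

No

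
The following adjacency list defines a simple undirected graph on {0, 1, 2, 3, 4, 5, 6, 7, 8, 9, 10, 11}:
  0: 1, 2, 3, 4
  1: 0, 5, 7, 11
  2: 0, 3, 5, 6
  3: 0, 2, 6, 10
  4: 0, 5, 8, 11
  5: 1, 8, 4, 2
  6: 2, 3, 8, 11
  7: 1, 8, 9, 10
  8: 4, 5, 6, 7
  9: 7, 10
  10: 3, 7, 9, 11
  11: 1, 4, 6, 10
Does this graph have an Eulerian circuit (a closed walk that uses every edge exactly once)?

Yes

Degrees: 0:4, 1:4, 2:4, 3:4, 4:4, 5:4, 6:4, 7:4, 8:4, 9:2, 10:4, 11:4
All degrees are even and the non-isolated vertices are connected — an Eulerian circuit exists.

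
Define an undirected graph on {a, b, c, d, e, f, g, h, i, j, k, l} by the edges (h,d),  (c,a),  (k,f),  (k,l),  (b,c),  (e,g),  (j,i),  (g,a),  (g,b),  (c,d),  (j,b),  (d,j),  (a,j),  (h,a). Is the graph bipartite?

Yes

Partition the vertices as {c, g, h, j, k} vs {a, b, d, e, f, i, l}. Each listed edge has one endpoint in each part, so the graph is bipartite.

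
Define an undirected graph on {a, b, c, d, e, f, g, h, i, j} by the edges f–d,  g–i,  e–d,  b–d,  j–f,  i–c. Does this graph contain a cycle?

|V| = 10, |E| = 6, number of components = 4.
A forest on 10 vertices with 4 components has exactly 6 edges, which matches — so no cycle.

No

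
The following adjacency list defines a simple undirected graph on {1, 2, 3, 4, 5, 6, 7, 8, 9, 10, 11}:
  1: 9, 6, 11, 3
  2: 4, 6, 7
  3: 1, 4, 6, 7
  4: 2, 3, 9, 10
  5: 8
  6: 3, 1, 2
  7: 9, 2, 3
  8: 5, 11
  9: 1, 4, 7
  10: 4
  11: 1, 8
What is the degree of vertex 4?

Neighbors of 4: 2, 3, 9, 10.

4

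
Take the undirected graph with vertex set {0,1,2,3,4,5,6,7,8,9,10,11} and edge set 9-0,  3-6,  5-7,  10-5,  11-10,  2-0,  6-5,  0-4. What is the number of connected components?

4

Component: {1}
Component: {8}
Component: {0, 2, 4, 9}
Component: {3, 5, 6, 7, 10, 11}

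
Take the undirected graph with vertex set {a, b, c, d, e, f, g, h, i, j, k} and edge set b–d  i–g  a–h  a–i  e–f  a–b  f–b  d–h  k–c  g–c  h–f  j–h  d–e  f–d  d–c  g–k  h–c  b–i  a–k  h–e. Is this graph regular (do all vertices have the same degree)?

No

Degrees: a:4, b:4, c:4, d:5, e:3, f:4, g:3, h:6, i:3, j:1, k:3
Vertex j has degree 1 while h has degree 6, so the graph is not regular.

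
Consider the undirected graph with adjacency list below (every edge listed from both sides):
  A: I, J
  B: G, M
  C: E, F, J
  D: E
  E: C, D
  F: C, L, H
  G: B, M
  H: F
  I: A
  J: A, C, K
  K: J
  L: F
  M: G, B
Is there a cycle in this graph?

Yes

The graph has 13 vertices, 12 edges, and 2 connected components.
One cycle is B-G-M-B.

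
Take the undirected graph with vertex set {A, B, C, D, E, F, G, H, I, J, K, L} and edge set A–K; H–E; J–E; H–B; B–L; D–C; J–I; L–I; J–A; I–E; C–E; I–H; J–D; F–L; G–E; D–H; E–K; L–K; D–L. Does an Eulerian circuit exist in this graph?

No

Degrees: A:2, B:2, C:2, D:4, E:6, F:1, G:1, H:4, I:4, J:4, K:3, L:5
F, G, K, L have odd degree; an Eulerian circuit needs every degree to be even, so none exists.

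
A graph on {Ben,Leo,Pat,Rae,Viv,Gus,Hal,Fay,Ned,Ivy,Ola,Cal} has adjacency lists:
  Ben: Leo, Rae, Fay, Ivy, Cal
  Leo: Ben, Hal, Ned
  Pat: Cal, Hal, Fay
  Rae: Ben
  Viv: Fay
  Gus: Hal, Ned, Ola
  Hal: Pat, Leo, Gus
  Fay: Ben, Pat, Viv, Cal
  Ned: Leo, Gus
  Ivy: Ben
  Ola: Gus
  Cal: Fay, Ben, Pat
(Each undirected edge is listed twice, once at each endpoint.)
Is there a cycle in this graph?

|V| = 12, |E| = 15, number of components = 1.
One cycle is Leo-Hal-Gus-Ned-Leo.

Yes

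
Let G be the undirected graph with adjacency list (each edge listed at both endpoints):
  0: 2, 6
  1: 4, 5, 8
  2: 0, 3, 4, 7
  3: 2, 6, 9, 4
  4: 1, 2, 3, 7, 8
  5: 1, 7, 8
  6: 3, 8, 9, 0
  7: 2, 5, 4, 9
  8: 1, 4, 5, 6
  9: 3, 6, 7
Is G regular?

No

Degrees: 0:2, 1:3, 2:4, 3:4, 4:5, 5:3, 6:4, 7:4, 8:4, 9:3
Vertex 0 has degree 2 while 4 has degree 5, so the graph is not regular.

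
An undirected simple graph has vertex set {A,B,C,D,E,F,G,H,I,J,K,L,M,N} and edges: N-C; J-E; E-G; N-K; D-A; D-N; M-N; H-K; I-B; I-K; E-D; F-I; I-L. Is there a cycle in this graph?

No

|V| = 14, |E| = 13, number of components = 1.
A forest on 14 vertices with 1 component has exactly 13 edges, which matches — so no cycle.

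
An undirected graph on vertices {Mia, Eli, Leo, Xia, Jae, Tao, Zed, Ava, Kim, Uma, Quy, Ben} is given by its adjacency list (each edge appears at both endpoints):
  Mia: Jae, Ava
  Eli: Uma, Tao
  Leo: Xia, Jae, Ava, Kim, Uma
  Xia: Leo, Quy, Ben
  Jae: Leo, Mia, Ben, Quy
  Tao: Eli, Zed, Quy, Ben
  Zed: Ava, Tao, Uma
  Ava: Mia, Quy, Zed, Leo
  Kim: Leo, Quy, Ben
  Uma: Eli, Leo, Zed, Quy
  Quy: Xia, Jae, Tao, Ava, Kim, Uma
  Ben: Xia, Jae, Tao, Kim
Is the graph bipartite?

Color {Xia, Jae, Tao, Ava, Kim, Uma} black and {Mia, Eli, Leo, Zed, Quy, Ben} white. No edge joins two same-colored vertices, so the graph is bipartite.

Yes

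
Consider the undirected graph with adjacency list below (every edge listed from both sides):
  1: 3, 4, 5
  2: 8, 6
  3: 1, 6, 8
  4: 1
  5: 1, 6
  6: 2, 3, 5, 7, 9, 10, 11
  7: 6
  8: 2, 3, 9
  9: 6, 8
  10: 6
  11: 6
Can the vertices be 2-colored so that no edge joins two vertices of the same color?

Yes

A valid 2-coloring puts {2, 3, 4, 5, 7, 9, 10, 11} on one side and {1, 6, 8} on the other; every edge crosses between the two sides.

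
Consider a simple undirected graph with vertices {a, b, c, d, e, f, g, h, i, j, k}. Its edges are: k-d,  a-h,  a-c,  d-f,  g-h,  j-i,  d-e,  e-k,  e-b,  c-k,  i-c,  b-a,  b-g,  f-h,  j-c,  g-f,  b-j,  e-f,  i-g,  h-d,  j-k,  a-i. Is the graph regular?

Yes

Degrees: a:4, b:4, c:4, d:4, e:4, f:4, g:4, h:4, i:4, j:4, k:4
Every vertex has degree 4, so the graph is 4-regular.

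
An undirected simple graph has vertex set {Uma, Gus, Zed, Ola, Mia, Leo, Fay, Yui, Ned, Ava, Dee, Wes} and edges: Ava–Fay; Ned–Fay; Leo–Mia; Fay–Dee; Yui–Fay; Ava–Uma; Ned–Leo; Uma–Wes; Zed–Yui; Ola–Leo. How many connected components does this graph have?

Component: {Gus}
Component: {Uma, Zed, Ola, Mia, Leo, Fay, Yui, Ned, Ava, Dee, Wes}

2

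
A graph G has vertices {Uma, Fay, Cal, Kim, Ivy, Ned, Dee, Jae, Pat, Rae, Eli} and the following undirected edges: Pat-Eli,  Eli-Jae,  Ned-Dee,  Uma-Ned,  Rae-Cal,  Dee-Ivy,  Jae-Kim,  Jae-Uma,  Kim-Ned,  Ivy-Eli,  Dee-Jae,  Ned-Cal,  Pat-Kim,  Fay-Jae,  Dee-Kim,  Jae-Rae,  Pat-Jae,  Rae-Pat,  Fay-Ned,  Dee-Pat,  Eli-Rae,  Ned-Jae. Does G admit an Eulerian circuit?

Degrees: Uma:2, Fay:2, Cal:2, Kim:4, Ivy:2, Ned:6, Dee:5, Jae:8, Pat:5, Rae:4, Eli:4
Dee, Pat have odd degree; an Eulerian circuit needs every degree to be even, so none exists.

No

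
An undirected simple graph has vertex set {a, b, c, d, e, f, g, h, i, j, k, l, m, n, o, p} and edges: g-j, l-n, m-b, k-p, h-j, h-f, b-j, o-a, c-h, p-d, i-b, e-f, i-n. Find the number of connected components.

Component: {a, o}
Component: {d, k, p}
Component: {b, c, e, f, g, h, i, j, l, m, n}

3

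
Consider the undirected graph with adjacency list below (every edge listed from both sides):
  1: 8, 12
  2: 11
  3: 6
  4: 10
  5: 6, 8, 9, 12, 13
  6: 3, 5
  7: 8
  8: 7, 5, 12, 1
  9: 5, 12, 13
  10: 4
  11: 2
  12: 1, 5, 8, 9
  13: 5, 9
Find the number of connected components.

Component: {2, 11}
Component: {4, 10}
Component: {1, 3, 5, 6, 7, 8, 9, 12, 13}

3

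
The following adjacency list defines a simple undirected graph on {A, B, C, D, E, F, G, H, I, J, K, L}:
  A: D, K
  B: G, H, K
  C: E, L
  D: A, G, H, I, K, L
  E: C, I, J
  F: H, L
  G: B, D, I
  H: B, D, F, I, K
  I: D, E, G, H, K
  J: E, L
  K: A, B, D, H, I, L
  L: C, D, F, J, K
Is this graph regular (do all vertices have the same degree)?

No

Degrees: A:2, B:3, C:2, D:6, E:3, F:2, G:3, H:5, I:5, J:2, K:6, L:5
Degrees are not all equal (e.g. deg(A)=2 but deg(D)=6); not regular.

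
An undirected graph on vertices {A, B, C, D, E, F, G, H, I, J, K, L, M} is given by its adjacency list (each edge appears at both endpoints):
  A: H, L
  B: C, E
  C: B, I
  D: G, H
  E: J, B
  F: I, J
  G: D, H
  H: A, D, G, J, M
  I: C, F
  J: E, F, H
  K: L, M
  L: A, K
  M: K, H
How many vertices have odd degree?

2

Degrees: A:2, B:2, C:2, D:2, E:2, F:2, G:2, H:5, I:2, J:3, K:2, L:2, M:2
Odd-degree vertices: H, J.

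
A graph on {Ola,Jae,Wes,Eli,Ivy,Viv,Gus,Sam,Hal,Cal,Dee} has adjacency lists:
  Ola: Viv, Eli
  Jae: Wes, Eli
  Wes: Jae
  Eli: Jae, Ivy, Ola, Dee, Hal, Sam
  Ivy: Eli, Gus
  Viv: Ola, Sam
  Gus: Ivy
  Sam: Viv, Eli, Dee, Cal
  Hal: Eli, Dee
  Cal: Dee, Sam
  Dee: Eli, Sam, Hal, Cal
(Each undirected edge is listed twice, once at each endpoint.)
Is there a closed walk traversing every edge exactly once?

No

Degrees: Ola:2, Jae:2, Wes:1, Eli:6, Ivy:2, Viv:2, Gus:1, Sam:4, Hal:2, Cal:2, Dee:4
Vertices with odd degree: Wes, Gus. An Eulerian circuit requires all degrees even.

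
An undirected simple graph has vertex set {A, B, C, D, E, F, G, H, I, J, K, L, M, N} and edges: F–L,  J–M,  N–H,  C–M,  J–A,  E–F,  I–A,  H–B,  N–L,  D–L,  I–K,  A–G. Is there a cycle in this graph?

No

|V| = 14, |E| = 12, number of components = 2.
Since 12 = 14 - 2, the graph is a forest and contains no cycle.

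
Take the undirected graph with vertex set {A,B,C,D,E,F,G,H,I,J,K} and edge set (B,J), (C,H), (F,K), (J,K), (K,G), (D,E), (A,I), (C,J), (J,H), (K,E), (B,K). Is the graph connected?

Component: {A, I}
Component: {B, C, D, E, F, G, H, J, K}
No edge joins these 2 groups, so the graph is disconnected.

No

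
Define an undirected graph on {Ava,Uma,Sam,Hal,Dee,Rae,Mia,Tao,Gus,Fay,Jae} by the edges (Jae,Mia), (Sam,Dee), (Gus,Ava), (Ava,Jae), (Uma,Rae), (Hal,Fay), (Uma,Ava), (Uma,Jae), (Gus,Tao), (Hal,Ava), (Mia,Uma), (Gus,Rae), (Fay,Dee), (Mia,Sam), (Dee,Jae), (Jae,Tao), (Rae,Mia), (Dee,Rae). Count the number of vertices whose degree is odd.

Degrees: Ava:4, Uma:4, Sam:2, Hal:2, Dee:4, Rae:4, Mia:4, Tao:2, Gus:3, Fay:2, Jae:5
Odd-degree vertices: Gus, Jae.

2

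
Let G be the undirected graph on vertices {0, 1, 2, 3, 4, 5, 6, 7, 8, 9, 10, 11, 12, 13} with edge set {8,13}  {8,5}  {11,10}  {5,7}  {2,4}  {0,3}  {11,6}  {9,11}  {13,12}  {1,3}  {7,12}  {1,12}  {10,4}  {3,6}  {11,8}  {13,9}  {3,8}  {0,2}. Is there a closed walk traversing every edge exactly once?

No

Degrees: 0:2, 1:2, 2:2, 3:4, 4:2, 5:2, 6:2, 7:2, 8:4, 9:2, 10:2, 11:4, 12:3, 13:3
12, 13 have odd degree; an Eulerian circuit needs every degree to be even, so none exists.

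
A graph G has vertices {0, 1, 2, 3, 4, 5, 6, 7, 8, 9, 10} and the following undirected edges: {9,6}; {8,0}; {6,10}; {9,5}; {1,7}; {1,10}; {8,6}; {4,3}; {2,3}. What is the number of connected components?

2

Component: {2, 3, 4}
Component: {0, 1, 5, 6, 7, 8, 9, 10}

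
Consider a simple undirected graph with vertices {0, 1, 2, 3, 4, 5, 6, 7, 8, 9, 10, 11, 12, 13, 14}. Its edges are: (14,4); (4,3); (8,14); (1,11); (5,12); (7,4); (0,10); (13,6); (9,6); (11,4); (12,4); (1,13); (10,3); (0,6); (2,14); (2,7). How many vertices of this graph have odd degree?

6

Degrees: 0:2, 1:2, 2:2, 3:2, 4:5, 5:1, 6:3, 7:2, 8:1, 9:1, 10:2, 11:2, 12:2, 13:2, 14:3
Odd-degree vertices: 4, 5, 6, 8, 9, 14.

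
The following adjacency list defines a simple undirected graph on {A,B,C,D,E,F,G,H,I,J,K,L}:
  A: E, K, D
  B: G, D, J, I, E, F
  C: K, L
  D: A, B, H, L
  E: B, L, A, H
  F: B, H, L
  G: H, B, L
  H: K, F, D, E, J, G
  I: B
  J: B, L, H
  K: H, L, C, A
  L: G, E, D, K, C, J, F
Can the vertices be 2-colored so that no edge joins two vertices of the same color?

No

The cycle K-C-L-K has length 3, which is odd, so the graph is not bipartite.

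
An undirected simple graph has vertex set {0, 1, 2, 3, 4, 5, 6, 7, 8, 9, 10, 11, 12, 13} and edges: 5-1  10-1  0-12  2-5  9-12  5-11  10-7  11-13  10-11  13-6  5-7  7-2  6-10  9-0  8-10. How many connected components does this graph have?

4

Component: {3}
Component: {4}
Component: {0, 9, 12}
Component: {1, 2, 5, 6, 7, 8, 10, 11, 13}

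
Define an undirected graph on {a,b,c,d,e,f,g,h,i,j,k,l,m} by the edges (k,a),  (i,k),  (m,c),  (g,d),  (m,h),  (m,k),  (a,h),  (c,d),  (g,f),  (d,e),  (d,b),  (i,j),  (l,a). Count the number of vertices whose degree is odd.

Degrees: a:3, b:1, c:2, d:4, e:1, f:1, g:2, h:2, i:2, j:1, k:3, l:1, m:3
Odd-degree vertices: a, b, e, f, j, k, l, m.

8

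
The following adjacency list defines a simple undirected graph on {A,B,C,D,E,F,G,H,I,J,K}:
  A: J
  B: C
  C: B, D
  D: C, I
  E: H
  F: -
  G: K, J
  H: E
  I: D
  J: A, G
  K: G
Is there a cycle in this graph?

No

|V| = 11, |E| = 7, number of components = 4.
A forest on 11 vertices with 4 components has exactly 7 edges, which matches — so no cycle.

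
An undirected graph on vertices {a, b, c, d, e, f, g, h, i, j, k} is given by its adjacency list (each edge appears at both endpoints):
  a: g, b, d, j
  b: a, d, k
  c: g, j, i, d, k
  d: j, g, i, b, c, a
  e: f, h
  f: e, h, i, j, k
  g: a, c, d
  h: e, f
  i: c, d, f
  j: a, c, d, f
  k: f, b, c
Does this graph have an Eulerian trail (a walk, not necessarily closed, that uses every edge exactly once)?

Degrees: a:4, b:3, c:5, d:6, e:2, f:5, g:3, h:2, i:3, j:4, k:3
Odd-degree vertices: b, c, f, g, i, k (6 total).
With 6 odd-degree vertices (more than two), no single trail can use every edge.

No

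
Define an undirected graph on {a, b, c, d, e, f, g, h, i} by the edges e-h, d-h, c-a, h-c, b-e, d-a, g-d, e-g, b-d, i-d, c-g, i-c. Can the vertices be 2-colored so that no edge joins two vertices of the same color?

A valid 2-coloring puts {c, d, e, f} on one side and {a, b, g, h, i} on the other; every edge crosses between the two sides.

Yes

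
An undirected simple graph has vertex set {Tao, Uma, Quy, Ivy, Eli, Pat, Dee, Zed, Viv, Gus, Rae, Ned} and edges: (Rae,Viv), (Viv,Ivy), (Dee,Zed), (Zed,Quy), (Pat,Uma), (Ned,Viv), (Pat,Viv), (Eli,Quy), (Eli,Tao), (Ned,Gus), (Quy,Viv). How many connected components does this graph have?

1

Component: {Tao, Uma, Quy, Ivy, Eli, Pat, Dee, Zed, Viv, Gus, Rae, Ned}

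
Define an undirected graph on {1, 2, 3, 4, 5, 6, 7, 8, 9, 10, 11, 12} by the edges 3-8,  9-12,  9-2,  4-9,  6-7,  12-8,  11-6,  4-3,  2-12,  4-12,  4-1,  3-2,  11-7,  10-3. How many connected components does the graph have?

3

Component: {5}
Component: {6, 7, 11}
Component: {1, 2, 3, 4, 8, 9, 10, 12}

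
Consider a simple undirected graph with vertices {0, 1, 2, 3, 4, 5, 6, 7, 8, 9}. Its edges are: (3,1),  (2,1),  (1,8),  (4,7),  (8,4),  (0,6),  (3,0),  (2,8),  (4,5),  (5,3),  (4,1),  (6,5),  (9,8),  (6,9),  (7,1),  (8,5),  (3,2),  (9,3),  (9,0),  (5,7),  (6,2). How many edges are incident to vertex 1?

Neighbors of 1: 2, 3, 4, 7, 8.

5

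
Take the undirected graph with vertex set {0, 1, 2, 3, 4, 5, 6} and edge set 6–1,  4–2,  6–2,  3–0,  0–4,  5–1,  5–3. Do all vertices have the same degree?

Degrees: 0:2, 1:2, 2:2, 3:2, 4:2, 5:2, 6:2
Every vertex has degree 2, so the graph is 2-regular.

Yes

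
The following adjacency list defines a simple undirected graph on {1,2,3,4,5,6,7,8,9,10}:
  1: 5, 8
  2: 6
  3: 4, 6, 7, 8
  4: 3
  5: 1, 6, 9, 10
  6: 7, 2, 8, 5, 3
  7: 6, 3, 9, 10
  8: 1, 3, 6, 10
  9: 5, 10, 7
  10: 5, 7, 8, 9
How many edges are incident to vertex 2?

Neighbors of 2: 6.

1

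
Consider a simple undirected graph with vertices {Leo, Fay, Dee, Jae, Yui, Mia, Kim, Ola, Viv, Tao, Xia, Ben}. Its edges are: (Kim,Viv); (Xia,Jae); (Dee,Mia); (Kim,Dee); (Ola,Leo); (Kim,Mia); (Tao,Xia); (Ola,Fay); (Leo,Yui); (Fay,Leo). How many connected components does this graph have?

Component: {Ben}
Component: {Jae, Tao, Xia}
Component: {Leo, Fay, Yui, Ola}
Component: {Dee, Mia, Kim, Viv}

4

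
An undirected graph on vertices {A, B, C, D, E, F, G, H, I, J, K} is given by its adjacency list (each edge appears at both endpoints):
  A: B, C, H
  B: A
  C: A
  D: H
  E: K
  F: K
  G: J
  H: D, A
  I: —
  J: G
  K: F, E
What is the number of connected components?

4

Component: {I}
Component: {G, J}
Component: {E, F, K}
Component: {A, B, C, D, H}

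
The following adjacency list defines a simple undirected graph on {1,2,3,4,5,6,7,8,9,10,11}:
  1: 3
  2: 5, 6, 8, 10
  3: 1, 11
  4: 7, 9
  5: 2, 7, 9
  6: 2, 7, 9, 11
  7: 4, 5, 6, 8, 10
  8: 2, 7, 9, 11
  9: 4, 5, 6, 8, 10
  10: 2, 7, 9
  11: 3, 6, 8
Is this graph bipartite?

A valid 2-coloring puts {3, 4, 5, 6, 8, 10} on one side and {1, 2, 7, 9, 11} on the other; every edge crosses between the two sides.

Yes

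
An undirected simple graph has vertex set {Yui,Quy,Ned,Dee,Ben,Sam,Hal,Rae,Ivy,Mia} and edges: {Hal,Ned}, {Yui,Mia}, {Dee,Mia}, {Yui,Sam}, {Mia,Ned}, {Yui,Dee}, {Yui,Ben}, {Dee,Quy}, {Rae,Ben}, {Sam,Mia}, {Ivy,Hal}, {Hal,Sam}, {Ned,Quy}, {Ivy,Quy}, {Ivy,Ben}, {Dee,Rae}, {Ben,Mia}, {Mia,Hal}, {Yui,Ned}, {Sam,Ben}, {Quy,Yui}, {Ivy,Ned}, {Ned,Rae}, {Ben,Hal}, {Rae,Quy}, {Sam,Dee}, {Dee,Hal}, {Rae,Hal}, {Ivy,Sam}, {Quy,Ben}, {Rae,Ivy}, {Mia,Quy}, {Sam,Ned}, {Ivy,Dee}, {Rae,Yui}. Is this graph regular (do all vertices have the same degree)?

Yes

Degrees: Yui:7, Quy:7, Ned:7, Dee:7, Ben:7, Sam:7, Hal:7, Rae:7, Ivy:7, Mia:7
Every vertex has degree 7, so the graph is 7-regular.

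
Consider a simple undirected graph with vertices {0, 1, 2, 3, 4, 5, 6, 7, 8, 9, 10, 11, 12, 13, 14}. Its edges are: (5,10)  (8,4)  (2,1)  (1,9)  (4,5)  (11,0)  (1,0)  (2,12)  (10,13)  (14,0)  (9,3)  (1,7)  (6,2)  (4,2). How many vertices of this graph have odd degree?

Degrees: 0:3, 1:4, 2:4, 3:1, 4:3, 5:2, 6:1, 7:1, 8:1, 9:2, 10:2, 11:1, 12:1, 13:1, 14:1
Odd-degree vertices: 0, 3, 4, 6, 7, 8, 11, 12, 13, 14.

10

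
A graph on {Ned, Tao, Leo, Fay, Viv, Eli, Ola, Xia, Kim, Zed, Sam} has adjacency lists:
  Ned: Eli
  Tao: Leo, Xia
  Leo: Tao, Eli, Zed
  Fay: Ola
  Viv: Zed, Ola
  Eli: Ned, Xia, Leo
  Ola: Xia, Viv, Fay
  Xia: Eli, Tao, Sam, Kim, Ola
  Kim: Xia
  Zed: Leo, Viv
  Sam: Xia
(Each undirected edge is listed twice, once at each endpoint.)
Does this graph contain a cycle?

Yes

The graph has 11 vertices, 12 edges, and 1 connected component.
Since 12 > 11 - 1, a cycle must exist; for instance Leo-Tao-Xia-Ola-Viv-Zed-Leo.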